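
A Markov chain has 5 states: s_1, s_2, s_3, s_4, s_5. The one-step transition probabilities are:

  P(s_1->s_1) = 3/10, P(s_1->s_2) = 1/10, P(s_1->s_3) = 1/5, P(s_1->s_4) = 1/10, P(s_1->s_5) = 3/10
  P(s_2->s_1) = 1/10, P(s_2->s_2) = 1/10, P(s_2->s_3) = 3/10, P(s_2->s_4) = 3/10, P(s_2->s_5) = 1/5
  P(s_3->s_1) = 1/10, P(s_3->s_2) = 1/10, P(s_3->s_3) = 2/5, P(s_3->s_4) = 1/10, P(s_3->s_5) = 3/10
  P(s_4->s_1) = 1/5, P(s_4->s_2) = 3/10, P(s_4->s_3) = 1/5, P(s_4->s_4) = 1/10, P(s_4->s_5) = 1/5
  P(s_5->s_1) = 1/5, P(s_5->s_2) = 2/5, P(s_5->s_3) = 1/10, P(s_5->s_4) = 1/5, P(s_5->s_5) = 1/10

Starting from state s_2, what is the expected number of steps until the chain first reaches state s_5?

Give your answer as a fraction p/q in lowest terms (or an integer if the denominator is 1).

Let h_i = expected steps to first reach s_5 from state i.
Boundary: h_s_5 = 0.
First-step equations for the other states:
  h_s_1 = 1 + 3/10*h_s_1 + 1/10*h_s_2 + 1/5*h_s_3 + 1/10*h_s_4 + 3/10*h_s_5
  h_s_2 = 1 + 1/10*h_s_1 + 1/10*h_s_2 + 3/10*h_s_3 + 3/10*h_s_4 + 1/5*h_s_5
  h_s_3 = 1 + 1/10*h_s_1 + 1/10*h_s_2 + 2/5*h_s_3 + 1/10*h_s_4 + 3/10*h_s_5
  h_s_4 = 1 + 1/5*h_s_1 + 3/10*h_s_2 + 1/5*h_s_3 + 1/10*h_s_4 + 1/5*h_s_5

Substituting h_s_5 = 0 and rearranging gives the linear system (I - Q) h = 1:
  [7/10, -1/10, -1/5, -1/10] . (h_s_1, h_s_2, h_s_3, h_s_4) = 1
  [-1/10, 9/10, -3/10, -3/10] . (h_s_1, h_s_2, h_s_3, h_s_4) = 1
  [-1/10, -1/10, 3/5, -1/10] . (h_s_1, h_s_2, h_s_3, h_s_4) = 1
  [-1/5, -3/10, -1/5, 9/10] . (h_s_1, h_s_2, h_s_3, h_s_4) = 1

Solving yields:
  h_s_1 = 40/11
  h_s_2 = 45/11
  h_s_3 = 40/11
  h_s_4 = 45/11

Starting state is s_2, so the expected hitting time is h_s_2 = 45/11.

Answer: 45/11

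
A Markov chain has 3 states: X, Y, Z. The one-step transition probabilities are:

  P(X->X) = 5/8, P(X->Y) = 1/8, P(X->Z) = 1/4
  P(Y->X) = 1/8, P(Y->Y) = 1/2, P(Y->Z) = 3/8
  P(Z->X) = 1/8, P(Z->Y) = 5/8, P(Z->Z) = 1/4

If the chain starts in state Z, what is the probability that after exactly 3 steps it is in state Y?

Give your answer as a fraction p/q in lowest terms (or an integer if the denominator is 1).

Answer: 241/512

Derivation:
Computing P^3 by repeated multiplication:
P^1 =
  X: [5/8, 1/8, 1/4]
  Y: [1/8, 1/2, 3/8]
  Z: [1/8, 5/8, 1/4]
P^2 =
  X: [7/16, 19/64, 17/64]
  Y: [3/16, 1/2, 5/16]
  Z: [3/16, 31/64, 21/64]
P^3 =
  X: [11/32, 189/512, 147/512]
  Y: [7/32, 15/32, 5/16]
  Z: [7/32, 241/512, 159/512]

(P^3)[Z -> Y] = 241/512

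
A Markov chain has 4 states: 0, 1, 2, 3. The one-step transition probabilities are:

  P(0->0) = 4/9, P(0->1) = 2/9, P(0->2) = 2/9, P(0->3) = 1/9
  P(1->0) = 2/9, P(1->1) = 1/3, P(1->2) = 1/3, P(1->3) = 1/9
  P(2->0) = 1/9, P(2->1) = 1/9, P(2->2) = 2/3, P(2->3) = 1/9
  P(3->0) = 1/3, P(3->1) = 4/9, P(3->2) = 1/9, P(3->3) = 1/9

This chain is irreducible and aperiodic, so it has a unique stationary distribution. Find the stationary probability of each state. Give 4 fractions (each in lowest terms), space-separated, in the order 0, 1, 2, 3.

Answer: 89/369 83/369 52/123 1/9

Derivation:
The stationary distribution satisfies pi = pi * P, i.e.:
  pi_0 = 4/9*pi_0 + 2/9*pi_1 + 1/9*pi_2 + 1/3*pi_3
  pi_1 = 2/9*pi_0 + 1/3*pi_1 + 1/9*pi_2 + 4/9*pi_3
  pi_2 = 2/9*pi_0 + 1/3*pi_1 + 2/3*pi_2 + 1/9*pi_3
  pi_3 = 1/9*pi_0 + 1/9*pi_1 + 1/9*pi_2 + 1/9*pi_3
with normalization: pi_0 + pi_1 + pi_2 + pi_3 = 1.

Using the first 3 balance equations plus normalization, the linear system A*pi = b is:
  [-5/9, 2/9, 1/9, 1/3] . pi = 0
  [2/9, -2/3, 1/9, 4/9] . pi = 0
  [2/9, 1/3, -1/3, 1/9] . pi = 0
  [1, 1, 1, 1] . pi = 1

Solving yields:
  pi_0 = 89/369
  pi_1 = 83/369
  pi_2 = 52/123
  pi_3 = 1/9

Verification (pi * P):
  89/369*4/9 + 83/369*2/9 + 52/123*1/9 + 1/9*1/3 = 89/369 = pi_0  (ok)
  89/369*2/9 + 83/369*1/3 + 52/123*1/9 + 1/9*4/9 = 83/369 = pi_1  (ok)
  89/369*2/9 + 83/369*1/3 + 52/123*2/3 + 1/9*1/9 = 52/123 = pi_2  (ok)
  89/369*1/9 + 83/369*1/9 + 52/123*1/9 + 1/9*1/9 = 1/9 = pi_3  (ok)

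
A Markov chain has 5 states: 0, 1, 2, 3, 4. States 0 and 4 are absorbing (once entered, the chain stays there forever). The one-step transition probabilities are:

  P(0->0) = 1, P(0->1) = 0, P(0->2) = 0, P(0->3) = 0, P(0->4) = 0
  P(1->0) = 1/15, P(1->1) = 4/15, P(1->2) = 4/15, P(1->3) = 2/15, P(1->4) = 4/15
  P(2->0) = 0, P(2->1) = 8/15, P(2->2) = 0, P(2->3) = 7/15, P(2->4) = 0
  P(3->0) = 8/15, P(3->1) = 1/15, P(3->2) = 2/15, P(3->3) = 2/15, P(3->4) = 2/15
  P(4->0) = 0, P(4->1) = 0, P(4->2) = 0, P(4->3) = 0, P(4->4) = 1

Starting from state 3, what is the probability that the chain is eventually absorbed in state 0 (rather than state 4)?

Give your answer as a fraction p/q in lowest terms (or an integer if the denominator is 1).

Answer: 73/99

Derivation:
Let a_i = P(absorbed in 0 | start in state i).
Boundary conditions: a_0 = 1, a_4 = 0.
For each transient state i, a_i = sum_j P(i->j) * a_j:
  a_1 = 1/15*a_0 + 4/15*a_1 + 4/15*a_2 + 2/15*a_3 + 4/15*a_4
  a_2 = 0*a_0 + 8/15*a_1 + 0*a_2 + 7/15*a_3 + 0*a_4
  a_3 = 8/15*a_0 + 1/15*a_1 + 2/15*a_2 + 2/15*a_3 + 2/15*a_4

Substituting a_0 = 1 and a_4 = 0, rearrange to (I - Q) a = r where r[i] = P(i -> 0):
  [11/15, -4/15, -2/15] . (a_1, a_2, a_3) = 1/15
  [-8/15, 1, -7/15] . (a_1, a_2, a_3) = 0
  [-1/15, -2/15, 13/15] . (a_1, a_2, a_3) = 8/15

Solving yields:
  a_1 = 43/99
  a_2 = 19/33
  a_3 = 73/99

Starting state is 3, so the absorption probability is a_3 = 73/99.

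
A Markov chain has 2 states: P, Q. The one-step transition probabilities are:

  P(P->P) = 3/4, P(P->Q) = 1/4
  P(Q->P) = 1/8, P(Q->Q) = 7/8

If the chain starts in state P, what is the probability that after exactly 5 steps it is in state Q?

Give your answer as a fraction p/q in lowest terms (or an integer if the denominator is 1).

Answer: 9881/16384

Derivation:
Computing P^5 by repeated multiplication:
P^1 =
  P: [3/4, 1/4]
  Q: [1/8, 7/8]
P^2 =
  P: [19/32, 13/32]
  Q: [13/64, 51/64]
P^3 =
  P: [127/256, 129/256]
  Q: [129/512, 383/512]
P^4 =
  P: [891/2048, 1157/2048]
  Q: [1157/4096, 2939/4096]
P^5 =
  P: [6503/16384, 9881/16384]
  Q: [9881/32768, 22887/32768]

(P^5)[P -> Q] = 9881/16384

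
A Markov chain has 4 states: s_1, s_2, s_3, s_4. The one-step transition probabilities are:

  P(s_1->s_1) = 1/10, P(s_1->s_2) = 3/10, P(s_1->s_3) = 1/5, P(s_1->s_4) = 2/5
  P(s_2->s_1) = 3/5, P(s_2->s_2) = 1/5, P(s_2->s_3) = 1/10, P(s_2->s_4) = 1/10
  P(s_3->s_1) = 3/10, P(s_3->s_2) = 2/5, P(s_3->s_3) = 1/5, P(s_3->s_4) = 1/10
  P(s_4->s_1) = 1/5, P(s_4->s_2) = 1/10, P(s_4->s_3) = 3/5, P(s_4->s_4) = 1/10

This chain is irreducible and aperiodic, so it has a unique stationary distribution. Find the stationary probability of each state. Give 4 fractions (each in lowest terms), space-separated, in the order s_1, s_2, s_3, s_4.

Answer: 153/511 400/1533 383/1533 97/511

Derivation:
The stationary distribution satisfies pi = pi * P, i.e.:
  pi_s_1 = 1/10*pi_s_1 + 3/5*pi_s_2 + 3/10*pi_s_3 + 1/5*pi_s_4
  pi_s_2 = 3/10*pi_s_1 + 1/5*pi_s_2 + 2/5*pi_s_3 + 1/10*pi_s_4
  pi_s_3 = 1/5*pi_s_1 + 1/10*pi_s_2 + 1/5*pi_s_3 + 3/5*pi_s_4
  pi_s_4 = 2/5*pi_s_1 + 1/10*pi_s_2 + 1/10*pi_s_3 + 1/10*pi_s_4
with normalization: pi_s_1 + pi_s_2 + pi_s_3 + pi_s_4 = 1.

Using the first 3 balance equations plus normalization, the linear system A*pi = b is:
  [-9/10, 3/5, 3/10, 1/5] . pi = 0
  [3/10, -4/5, 2/5, 1/10] . pi = 0
  [1/5, 1/10, -4/5, 3/5] . pi = 0
  [1, 1, 1, 1] . pi = 1

Solving yields:
  pi_s_1 = 153/511
  pi_s_2 = 400/1533
  pi_s_3 = 383/1533
  pi_s_4 = 97/511

Verification (pi * P):
  153/511*1/10 + 400/1533*3/5 + 383/1533*3/10 + 97/511*1/5 = 153/511 = pi_s_1  (ok)
  153/511*3/10 + 400/1533*1/5 + 383/1533*2/5 + 97/511*1/10 = 400/1533 = pi_s_2  (ok)
  153/511*1/5 + 400/1533*1/10 + 383/1533*1/5 + 97/511*3/5 = 383/1533 = pi_s_3  (ok)
  153/511*2/5 + 400/1533*1/10 + 383/1533*1/10 + 97/511*1/10 = 97/511 = pi_s_4  (ok)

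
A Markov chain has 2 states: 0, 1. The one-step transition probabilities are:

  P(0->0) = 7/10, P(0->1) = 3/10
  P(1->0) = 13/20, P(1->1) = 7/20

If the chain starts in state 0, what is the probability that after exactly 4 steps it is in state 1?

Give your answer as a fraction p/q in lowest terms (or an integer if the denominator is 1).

Computing P^4 by repeated multiplication:
P^1 =
  0: [7/10, 3/10]
  1: [13/20, 7/20]
P^2 =
  0: [137/200, 63/200]
  1: [273/400, 127/400]
P^3 =
  0: [2737/4000, 1263/4000]
  1: [5473/8000, 2527/8000]
P^4 =
  0: [54737/80000, 25263/80000]
  1: [109473/160000, 50527/160000]

(P^4)[0 -> 1] = 25263/80000

Answer: 25263/80000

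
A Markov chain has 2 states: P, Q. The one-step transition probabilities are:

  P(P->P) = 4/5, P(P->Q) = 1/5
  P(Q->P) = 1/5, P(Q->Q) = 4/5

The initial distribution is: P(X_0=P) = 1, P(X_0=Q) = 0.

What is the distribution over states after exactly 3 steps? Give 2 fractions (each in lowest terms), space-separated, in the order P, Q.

Answer: 76/125 49/125

Derivation:
Propagating the distribution step by step (d_{t+1} = d_t * P):
d_0 = (P=1, Q=0)
  d_1[P] = 1*4/5 + 0*1/5 = 4/5
  d_1[Q] = 1*1/5 + 0*4/5 = 1/5
d_1 = (P=4/5, Q=1/5)
  d_2[P] = 4/5*4/5 + 1/5*1/5 = 17/25
  d_2[Q] = 4/5*1/5 + 1/5*4/5 = 8/25
d_2 = (P=17/25, Q=8/25)
  d_3[P] = 17/25*4/5 + 8/25*1/5 = 76/125
  d_3[Q] = 17/25*1/5 + 8/25*4/5 = 49/125
d_3 = (P=76/125, Q=49/125)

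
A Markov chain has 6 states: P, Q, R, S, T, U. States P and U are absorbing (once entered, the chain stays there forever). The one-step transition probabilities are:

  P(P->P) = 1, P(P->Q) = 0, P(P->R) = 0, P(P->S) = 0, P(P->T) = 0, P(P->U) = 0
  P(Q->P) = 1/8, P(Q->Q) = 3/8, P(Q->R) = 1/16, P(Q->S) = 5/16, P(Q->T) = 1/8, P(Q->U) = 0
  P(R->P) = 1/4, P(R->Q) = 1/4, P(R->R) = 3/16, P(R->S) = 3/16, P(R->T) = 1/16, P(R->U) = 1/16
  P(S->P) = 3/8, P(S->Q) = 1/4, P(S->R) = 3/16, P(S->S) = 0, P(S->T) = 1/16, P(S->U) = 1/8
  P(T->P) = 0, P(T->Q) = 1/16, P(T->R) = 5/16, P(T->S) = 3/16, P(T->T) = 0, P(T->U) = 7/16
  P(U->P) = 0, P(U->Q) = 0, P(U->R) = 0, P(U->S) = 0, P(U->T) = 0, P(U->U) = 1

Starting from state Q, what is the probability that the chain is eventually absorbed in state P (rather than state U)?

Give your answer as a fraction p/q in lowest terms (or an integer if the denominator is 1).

Answer: 15910/22433

Derivation:
Let a_i = P(absorbed in P | start in state i).
Boundary conditions: a_P = 1, a_U = 0.
For each transient state i, a_i = sum_j P(i->j) * a_j:
  a_Q = 1/8*a_P + 3/8*a_Q + 1/16*a_R + 5/16*a_S + 1/8*a_T + 0*a_U
  a_R = 1/4*a_P + 1/4*a_Q + 3/16*a_R + 3/16*a_S + 1/16*a_T + 1/16*a_U
  a_S = 3/8*a_P + 1/4*a_Q + 3/16*a_R + 0*a_S + 1/16*a_T + 1/8*a_U
  a_T = 0*a_P + 1/16*a_Q + 5/16*a_R + 3/16*a_S + 0*a_T + 7/16*a_U

Substituting a_P = 1 and a_U = 0, rearrange to (I - Q) a = r where r[i] = P(i -> P):
  [5/8, -1/16, -5/16, -1/8] . (a_Q, a_R, a_S, a_T) = 1/8
  [-1/4, 13/16, -3/16, -1/16] . (a_Q, a_R, a_S, a_T) = 1/4
  [-1/4, -3/16, 1, -1/16] . (a_Q, a_R, a_S, a_T) = 3/8
  [-1/16, -5/16, -3/16, 1] . (a_Q, a_R, a_S, a_T) = 0

Solving yields:
  a_Q = 15910/22433
  a_R = 16184/22433
  a_S = 15990/22433
  a_T = 9050/22433

Starting state is Q, so the absorption probability is a_Q = 15910/22433.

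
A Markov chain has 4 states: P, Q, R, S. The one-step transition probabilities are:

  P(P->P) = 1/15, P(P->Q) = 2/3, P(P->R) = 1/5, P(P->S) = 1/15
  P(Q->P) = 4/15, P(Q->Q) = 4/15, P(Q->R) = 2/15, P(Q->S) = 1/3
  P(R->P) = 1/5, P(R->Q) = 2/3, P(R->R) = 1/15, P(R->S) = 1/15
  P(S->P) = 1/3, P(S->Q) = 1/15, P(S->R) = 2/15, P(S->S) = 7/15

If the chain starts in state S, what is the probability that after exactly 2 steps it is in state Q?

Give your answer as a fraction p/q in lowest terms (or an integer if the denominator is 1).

Answer: 9/25

Derivation:
Computing P^2 by repeated multiplication:
P^1 =
  P: [1/15, 2/3, 1/5, 1/15]
  Q: [4/15, 4/15, 2/15, 1/3]
  R: [1/5, 2/3, 1/15, 1/15]
  S: [1/3, 1/15, 2/15, 7/15]
P^2 =
  P: [11/45, 9/25, 28/225, 61/225]
  Q: [17/75, 9/25, 32/225, 61/225]
  R: [17/75, 9/25, 32/225, 61/225]
  S: [2/9, 9/25, 11/75, 61/225]

(P^2)[S -> Q] = 9/25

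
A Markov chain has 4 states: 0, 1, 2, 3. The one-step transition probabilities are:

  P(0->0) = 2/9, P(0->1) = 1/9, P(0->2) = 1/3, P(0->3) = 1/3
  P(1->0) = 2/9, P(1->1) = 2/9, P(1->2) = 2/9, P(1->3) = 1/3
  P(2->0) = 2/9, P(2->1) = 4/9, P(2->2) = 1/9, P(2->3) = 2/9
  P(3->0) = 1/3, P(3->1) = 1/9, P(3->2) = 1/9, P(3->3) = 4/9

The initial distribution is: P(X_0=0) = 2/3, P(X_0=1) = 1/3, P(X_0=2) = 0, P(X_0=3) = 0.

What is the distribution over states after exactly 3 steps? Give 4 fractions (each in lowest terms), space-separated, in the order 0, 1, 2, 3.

Answer: 568/2187 427/2187 424/2187 256/729

Derivation:
Propagating the distribution step by step (d_{t+1} = d_t * P):
d_0 = (0=2/3, 1=1/3, 2=0, 3=0)
  d_1[0] = 2/3*2/9 + 1/3*2/9 + 0*2/9 + 0*1/3 = 2/9
  d_1[1] = 2/3*1/9 + 1/3*2/9 + 0*4/9 + 0*1/9 = 4/27
  d_1[2] = 2/3*1/3 + 1/3*2/9 + 0*1/9 + 0*1/9 = 8/27
  d_1[3] = 2/3*1/3 + 1/3*1/3 + 0*2/9 + 0*4/9 = 1/3
d_1 = (0=2/9, 1=4/27, 2=8/27, 3=1/3)
  d_2[0] = 2/9*2/9 + 4/27*2/9 + 8/27*2/9 + 1/3*1/3 = 7/27
  d_2[1] = 2/9*1/9 + 4/27*2/9 + 8/27*4/9 + 1/3*1/9 = 55/243
  d_2[2] = 2/9*1/3 + 4/27*2/9 + 8/27*1/9 + 1/3*1/9 = 43/243
  d_2[3] = 2/9*1/3 + 4/27*1/3 + 8/27*2/9 + 1/3*4/9 = 82/243
d_2 = (0=7/27, 1=55/243, 2=43/243, 3=82/243)
  d_3[0] = 7/27*2/9 + 55/243*2/9 + 43/243*2/9 + 82/243*1/3 = 568/2187
  d_3[1] = 7/27*1/9 + 55/243*2/9 + 43/243*4/9 + 82/243*1/9 = 427/2187
  d_3[2] = 7/27*1/3 + 55/243*2/9 + 43/243*1/9 + 82/243*1/9 = 424/2187
  d_3[3] = 7/27*1/3 + 55/243*1/3 + 43/243*2/9 + 82/243*4/9 = 256/729
d_3 = (0=568/2187, 1=427/2187, 2=424/2187, 3=256/729)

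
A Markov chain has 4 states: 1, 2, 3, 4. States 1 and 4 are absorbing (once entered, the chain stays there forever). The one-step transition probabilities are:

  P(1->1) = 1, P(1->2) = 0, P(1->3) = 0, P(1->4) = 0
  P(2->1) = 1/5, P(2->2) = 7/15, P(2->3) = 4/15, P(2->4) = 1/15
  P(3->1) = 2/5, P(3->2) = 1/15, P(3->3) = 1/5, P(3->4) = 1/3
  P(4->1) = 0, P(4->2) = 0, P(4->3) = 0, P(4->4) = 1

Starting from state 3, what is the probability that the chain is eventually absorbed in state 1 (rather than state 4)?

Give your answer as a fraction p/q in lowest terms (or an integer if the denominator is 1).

Let a_i = P(absorbed in 1 | start in state i).
Boundary conditions: a_1 = 1, a_4 = 0.
For each transient state i, a_i = sum_j P(i->j) * a_j:
  a_2 = 1/5*a_1 + 7/15*a_2 + 4/15*a_3 + 1/15*a_4
  a_3 = 2/5*a_1 + 1/15*a_2 + 1/5*a_3 + 1/3*a_4

Substituting a_1 = 1 and a_4 = 0, rearrange to (I - Q) a = r where r[i] = P(i -> 1):
  [8/15, -4/15] . (a_2, a_3) = 1/5
  [-1/15, 4/5] . (a_2, a_3) = 2/5

Solving yields:
  a_2 = 15/23
  a_3 = 51/92

Starting state is 3, so the absorption probability is a_3 = 51/92.

Answer: 51/92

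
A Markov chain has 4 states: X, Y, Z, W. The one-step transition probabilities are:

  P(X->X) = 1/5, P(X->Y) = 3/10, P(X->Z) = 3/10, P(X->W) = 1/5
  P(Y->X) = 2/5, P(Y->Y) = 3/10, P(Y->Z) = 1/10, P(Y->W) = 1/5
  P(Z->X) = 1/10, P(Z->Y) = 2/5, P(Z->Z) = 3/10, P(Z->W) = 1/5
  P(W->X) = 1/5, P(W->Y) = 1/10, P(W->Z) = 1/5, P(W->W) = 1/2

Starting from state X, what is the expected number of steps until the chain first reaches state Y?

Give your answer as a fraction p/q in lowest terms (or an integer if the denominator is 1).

Answer: 100/27

Derivation:
Let h_i = expected steps to first reach Y from state i.
Boundary: h_Y = 0.
First-step equations for the other states:
  h_X = 1 + 1/5*h_X + 3/10*h_Y + 3/10*h_Z + 1/5*h_W
  h_Z = 1 + 1/10*h_X + 2/5*h_Y + 3/10*h_Z + 1/5*h_W
  h_W = 1 + 1/5*h_X + 1/10*h_Y + 1/5*h_Z + 1/2*h_W

Substituting h_Y = 0 and rearranging gives the linear system (I - Q) h = 1:
  [4/5, -3/10, -1/5] . (h_X, h_Z, h_W) = 1
  [-1/10, 7/10, -1/5] . (h_X, h_Z, h_W) = 1
  [-1/5, -1/5, 1/2] . (h_X, h_Z, h_W) = 1

Solving yields:
  h_X = 100/27
  h_Z = 10/3
  h_W = 130/27

Starting state is X, so the expected hitting time is h_X = 100/27.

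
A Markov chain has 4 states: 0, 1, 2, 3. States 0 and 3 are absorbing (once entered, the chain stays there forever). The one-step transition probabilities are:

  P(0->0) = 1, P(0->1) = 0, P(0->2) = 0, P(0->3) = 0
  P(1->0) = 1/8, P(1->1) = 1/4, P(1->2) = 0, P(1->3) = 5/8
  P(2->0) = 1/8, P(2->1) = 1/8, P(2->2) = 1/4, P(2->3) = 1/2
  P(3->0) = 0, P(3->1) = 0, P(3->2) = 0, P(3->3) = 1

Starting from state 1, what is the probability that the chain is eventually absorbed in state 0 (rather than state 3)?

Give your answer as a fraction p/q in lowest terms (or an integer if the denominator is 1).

Answer: 1/6

Derivation:
Let a_i = P(absorbed in 0 | start in state i).
Boundary conditions: a_0 = 1, a_3 = 0.
For each transient state i, a_i = sum_j P(i->j) * a_j:
  a_1 = 1/8*a_0 + 1/4*a_1 + 0*a_2 + 5/8*a_3
  a_2 = 1/8*a_0 + 1/8*a_1 + 1/4*a_2 + 1/2*a_3

Substituting a_0 = 1 and a_3 = 0, rearrange to (I - Q) a = r where r[i] = P(i -> 0):
  [3/4, 0] . (a_1, a_2) = 1/8
  [-1/8, 3/4] . (a_1, a_2) = 1/8

Solving yields:
  a_1 = 1/6
  a_2 = 7/36

Starting state is 1, so the absorption probability is a_1 = 1/6.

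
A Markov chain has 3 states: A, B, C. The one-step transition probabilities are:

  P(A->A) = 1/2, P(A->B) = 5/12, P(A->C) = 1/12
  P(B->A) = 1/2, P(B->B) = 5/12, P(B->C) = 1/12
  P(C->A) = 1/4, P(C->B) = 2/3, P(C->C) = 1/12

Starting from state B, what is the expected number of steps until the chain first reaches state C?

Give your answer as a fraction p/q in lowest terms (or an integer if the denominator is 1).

Answer: 12

Derivation:
Let h_i = expected steps to first reach C from state i.
Boundary: h_C = 0.
First-step equations for the other states:
  h_A = 1 + 1/2*h_A + 5/12*h_B + 1/12*h_C
  h_B = 1 + 1/2*h_A + 5/12*h_B + 1/12*h_C

Substituting h_C = 0 and rearranging gives the linear system (I - Q) h = 1:
  [1/2, -5/12] . (h_A, h_B) = 1
  [-1/2, 7/12] . (h_A, h_B) = 1

Solving yields:
  h_A = 12
  h_B = 12

Starting state is B, so the expected hitting time is h_B = 12.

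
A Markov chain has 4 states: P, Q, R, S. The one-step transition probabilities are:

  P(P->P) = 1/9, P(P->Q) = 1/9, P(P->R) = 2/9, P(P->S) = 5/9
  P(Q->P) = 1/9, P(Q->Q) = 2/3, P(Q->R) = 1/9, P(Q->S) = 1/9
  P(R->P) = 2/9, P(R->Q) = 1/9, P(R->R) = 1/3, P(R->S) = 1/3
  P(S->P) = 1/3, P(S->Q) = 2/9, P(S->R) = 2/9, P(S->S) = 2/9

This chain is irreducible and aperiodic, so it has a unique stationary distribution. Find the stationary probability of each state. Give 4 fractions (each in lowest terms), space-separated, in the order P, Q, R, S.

The stationary distribution satisfies pi = pi * P, i.e.:
  pi_P = 1/9*pi_P + 1/9*pi_Q + 2/9*pi_R + 1/3*pi_S
  pi_Q = 1/9*pi_P + 2/3*pi_Q + 1/9*pi_R + 2/9*pi_S
  pi_R = 2/9*pi_P + 1/9*pi_Q + 1/3*pi_R + 2/9*pi_S
  pi_S = 5/9*pi_P + 1/9*pi_Q + 1/3*pi_R + 2/9*pi_S
with normalization: pi_P + pi_Q + pi_R + pi_S = 1.

Using the first 3 balance equations plus normalization, the linear system A*pi = b is:
  [-8/9, 1/9, 2/9, 1/3] . pi = 0
  [1/9, -1/3, 1/9, 2/9] . pi = 0
  [2/9, 1/9, -2/3, 2/9] . pi = 0
  [1, 1, 1, 1] . pi = 1

Solving yields:
  pi_P = 9/46
  pi_Q = 22/69
  pi_R = 29/138
  pi_S = 19/69

Verification (pi * P):
  9/46*1/9 + 22/69*1/9 + 29/138*2/9 + 19/69*1/3 = 9/46 = pi_P  (ok)
  9/46*1/9 + 22/69*2/3 + 29/138*1/9 + 19/69*2/9 = 22/69 = pi_Q  (ok)
  9/46*2/9 + 22/69*1/9 + 29/138*1/3 + 19/69*2/9 = 29/138 = pi_R  (ok)
  9/46*5/9 + 22/69*1/9 + 29/138*1/3 + 19/69*2/9 = 19/69 = pi_S  (ok)

Answer: 9/46 22/69 29/138 19/69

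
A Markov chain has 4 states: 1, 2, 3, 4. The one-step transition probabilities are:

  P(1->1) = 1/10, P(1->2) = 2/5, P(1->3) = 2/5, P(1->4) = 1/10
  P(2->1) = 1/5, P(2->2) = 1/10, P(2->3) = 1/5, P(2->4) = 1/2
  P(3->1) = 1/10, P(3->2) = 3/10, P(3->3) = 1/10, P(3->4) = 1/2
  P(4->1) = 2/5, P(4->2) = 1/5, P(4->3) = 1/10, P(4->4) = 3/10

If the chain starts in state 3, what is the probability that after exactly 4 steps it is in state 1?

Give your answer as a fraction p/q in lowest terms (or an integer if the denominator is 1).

Answer: 11/50

Derivation:
Computing P^4 by repeated multiplication:
P^1 =
  1: [1/10, 2/5, 2/5, 1/10]
  2: [1/5, 1/10, 1/5, 1/2]
  3: [1/10, 3/10, 1/10, 1/2]
  4: [2/5, 1/5, 1/10, 3/10]
P^2 =
  1: [17/100, 11/50, 17/100, 11/25]
  2: [13/50, 1/4, 17/100, 8/25]
  3: [7/25, 1/5, 4/25, 9/25]
  4: [21/100, 27/100, 6/25, 7/25]
P^3 =
  1: [127/500, 229/1000, 173/1000, 43/125]
  2: [221/1000, 61/250, 203/1000, 83/250]
  3: [57/250, 63/250, 51/250, 79/250]
  4: [211/1000, 239/1000, 19/100, 9/25]
P^4 =
  1: [2261/10000, 613/2500, 1991/10000, 206/625]
  2: [28/125, 2401/10000, 1907/10000, 863/2500]
  3: [11/50, 301/1250, 121/625, 216/625]
  4: [2319/10000, 2373/10000, 117/625, 859/2500]

(P^4)[3 -> 1] = 11/50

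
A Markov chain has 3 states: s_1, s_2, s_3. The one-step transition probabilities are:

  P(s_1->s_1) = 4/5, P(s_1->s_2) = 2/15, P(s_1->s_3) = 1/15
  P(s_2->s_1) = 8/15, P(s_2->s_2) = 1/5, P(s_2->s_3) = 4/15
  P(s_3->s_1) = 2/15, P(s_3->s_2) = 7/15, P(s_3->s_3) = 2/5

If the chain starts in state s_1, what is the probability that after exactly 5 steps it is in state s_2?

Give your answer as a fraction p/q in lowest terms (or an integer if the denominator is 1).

Computing P^5 by repeated multiplication:
P^1 =
  s_1: [4/5, 2/15, 1/15]
  s_2: [8/15, 1/5, 4/15]
  s_3: [2/15, 7/15, 2/5]
P^2 =
  s_1: [18/25, 37/225, 26/225]
  s_2: [128/225, 53/225, 44/225]
  s_3: [92/225, 67/225, 22/75]
P^3 =
  s_1: [764/1125, 617/3375, 466/3375]
  s_2: [2048/3375, 241/1125, 604/3375]
  s_3: [1772/3375, 847/3375, 28/125]
P^4 =
  s_1: [412/625, 9697/50625, 7556/50625]
  s_2: [31568/50625, 10493/50625, 8564/50625]
  s_3: [29552/50625, 11377/50625, 3232/16875]
P^5 =
  s_1: [164384/253125, 148727/759375, 117496/759375]
  s_2: [479888/759375, 51521/253125, 124924/759375]
  s_3: [465032/759375, 161107/759375, 14804/84375]

(P^5)[s_1 -> s_2] = 148727/759375

Answer: 148727/759375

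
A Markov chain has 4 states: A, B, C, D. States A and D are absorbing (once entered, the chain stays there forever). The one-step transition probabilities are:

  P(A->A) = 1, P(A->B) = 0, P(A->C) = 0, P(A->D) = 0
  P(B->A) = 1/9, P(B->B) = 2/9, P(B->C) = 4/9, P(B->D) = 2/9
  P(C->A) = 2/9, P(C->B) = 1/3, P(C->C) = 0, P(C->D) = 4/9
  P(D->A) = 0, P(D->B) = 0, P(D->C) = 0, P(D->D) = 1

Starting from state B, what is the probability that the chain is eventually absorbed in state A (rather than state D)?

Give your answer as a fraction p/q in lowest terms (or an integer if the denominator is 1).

Let a_i = P(absorbed in A | start in state i).
Boundary conditions: a_A = 1, a_D = 0.
For each transient state i, a_i = sum_j P(i->j) * a_j:
  a_B = 1/9*a_A + 2/9*a_B + 4/9*a_C + 2/9*a_D
  a_C = 2/9*a_A + 1/3*a_B + 0*a_C + 4/9*a_D

Substituting a_A = 1 and a_D = 0, rearrange to (I - Q) a = r where r[i] = P(i -> A):
  [7/9, -4/9] . (a_B, a_C) = 1/9
  [-1/3, 1] . (a_B, a_C) = 2/9

Solving yields:
  a_B = 1/3
  a_C = 1/3

Starting state is B, so the absorption probability is a_B = 1/3.

Answer: 1/3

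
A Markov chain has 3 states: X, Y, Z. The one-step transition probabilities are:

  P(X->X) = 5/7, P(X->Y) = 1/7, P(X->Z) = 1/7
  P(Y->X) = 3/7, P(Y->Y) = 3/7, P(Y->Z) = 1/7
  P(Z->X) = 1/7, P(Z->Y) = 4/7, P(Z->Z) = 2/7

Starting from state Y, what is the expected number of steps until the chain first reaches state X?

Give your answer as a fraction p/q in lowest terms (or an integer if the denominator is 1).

Answer: 21/8

Derivation:
Let h_i = expected steps to first reach X from state i.
Boundary: h_X = 0.
First-step equations for the other states:
  h_Y = 1 + 3/7*h_X + 3/7*h_Y + 1/7*h_Z
  h_Z = 1 + 1/7*h_X + 4/7*h_Y + 2/7*h_Z

Substituting h_X = 0 and rearranging gives the linear system (I - Q) h = 1:
  [4/7, -1/7] . (h_Y, h_Z) = 1
  [-4/7, 5/7] . (h_Y, h_Z) = 1

Solving yields:
  h_Y = 21/8
  h_Z = 7/2

Starting state is Y, so the expected hitting time is h_Y = 21/8.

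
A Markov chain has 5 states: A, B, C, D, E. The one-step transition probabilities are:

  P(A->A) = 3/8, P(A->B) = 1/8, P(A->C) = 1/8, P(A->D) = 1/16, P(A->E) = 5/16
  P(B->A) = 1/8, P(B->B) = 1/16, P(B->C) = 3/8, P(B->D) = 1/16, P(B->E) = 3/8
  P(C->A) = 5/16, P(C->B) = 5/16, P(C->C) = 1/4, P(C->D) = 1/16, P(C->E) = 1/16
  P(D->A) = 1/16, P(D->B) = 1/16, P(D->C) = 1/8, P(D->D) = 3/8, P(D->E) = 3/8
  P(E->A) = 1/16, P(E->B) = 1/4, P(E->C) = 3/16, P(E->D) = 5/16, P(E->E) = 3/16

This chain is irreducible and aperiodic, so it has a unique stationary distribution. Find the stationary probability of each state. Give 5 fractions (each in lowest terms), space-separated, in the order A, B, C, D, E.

The stationary distribution satisfies pi = pi * P, i.e.:
  pi_A = 3/8*pi_A + 1/8*pi_B + 5/16*pi_C + 1/16*pi_D + 1/16*pi_E
  pi_B = 1/8*pi_A + 1/16*pi_B + 5/16*pi_C + 1/16*pi_D + 1/4*pi_E
  pi_C = 1/8*pi_A + 3/8*pi_B + 1/4*pi_C + 1/8*pi_D + 3/16*pi_E
  pi_D = 1/16*pi_A + 1/16*pi_B + 1/16*pi_C + 3/8*pi_D + 5/16*pi_E
  pi_E = 5/16*pi_A + 3/8*pi_B + 1/16*pi_C + 3/8*pi_D + 3/16*pi_E
with normalization: pi_A + pi_B + pi_C + pi_D + pi_E = 1.

Using the first 4 balance equations plus normalization, the linear system A*pi = b is:
  [-5/8, 1/8, 5/16, 1/16, 1/16] . pi = 0
  [1/8, -15/16, 5/16, 1/16, 1/4] . pi = 0
  [1/8, 3/8, -3/4, 1/8, 3/16] . pi = 0
  [1/16, 1/16, 1/16, -5/8, 5/16] . pi = 0
  [1, 1, 1, 1, 1] . pi = 1

Solving yields:
  pi_A = 2723/14865
  pi_B = 172/991
  pi_C = 3127/14865
  pi_D = 2707/14865
  pi_E = 3728/14865

Verification (pi * P):
  2723/14865*3/8 + 172/991*1/8 + 3127/14865*5/16 + 2707/14865*1/16 + 3728/14865*1/16 = 2723/14865 = pi_A  (ok)
  2723/14865*1/8 + 172/991*1/16 + 3127/14865*5/16 + 2707/14865*1/16 + 3728/14865*1/4 = 172/991 = pi_B  (ok)
  2723/14865*1/8 + 172/991*3/8 + 3127/14865*1/4 + 2707/14865*1/8 + 3728/14865*3/16 = 3127/14865 = pi_C  (ok)
  2723/14865*1/16 + 172/991*1/16 + 3127/14865*1/16 + 2707/14865*3/8 + 3728/14865*5/16 = 2707/14865 = pi_D  (ok)
  2723/14865*5/16 + 172/991*3/8 + 3127/14865*1/16 + 2707/14865*3/8 + 3728/14865*3/16 = 3728/14865 = pi_E  (ok)

Answer: 2723/14865 172/991 3127/14865 2707/14865 3728/14865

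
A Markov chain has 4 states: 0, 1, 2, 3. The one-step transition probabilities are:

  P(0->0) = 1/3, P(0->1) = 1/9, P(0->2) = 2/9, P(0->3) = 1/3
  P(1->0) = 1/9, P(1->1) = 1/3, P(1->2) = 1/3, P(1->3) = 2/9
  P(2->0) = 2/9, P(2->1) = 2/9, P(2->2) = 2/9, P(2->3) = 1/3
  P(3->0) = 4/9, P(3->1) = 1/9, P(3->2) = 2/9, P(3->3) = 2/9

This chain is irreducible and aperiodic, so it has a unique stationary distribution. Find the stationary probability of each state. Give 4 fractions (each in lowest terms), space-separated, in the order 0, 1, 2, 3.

Answer: 37/124 11/62 15/62 35/124

Derivation:
The stationary distribution satisfies pi = pi * P, i.e.:
  pi_0 = 1/3*pi_0 + 1/9*pi_1 + 2/9*pi_2 + 4/9*pi_3
  pi_1 = 1/9*pi_0 + 1/3*pi_1 + 2/9*pi_2 + 1/9*pi_3
  pi_2 = 2/9*pi_0 + 1/3*pi_1 + 2/9*pi_2 + 2/9*pi_3
  pi_3 = 1/3*pi_0 + 2/9*pi_1 + 1/3*pi_2 + 2/9*pi_3
with normalization: pi_0 + pi_1 + pi_2 + pi_3 = 1.

Using the first 3 balance equations plus normalization, the linear system A*pi = b is:
  [-2/3, 1/9, 2/9, 4/9] . pi = 0
  [1/9, -2/3, 2/9, 1/9] . pi = 0
  [2/9, 1/3, -7/9, 2/9] . pi = 0
  [1, 1, 1, 1] . pi = 1

Solving yields:
  pi_0 = 37/124
  pi_1 = 11/62
  pi_2 = 15/62
  pi_3 = 35/124

Verification (pi * P):
  37/124*1/3 + 11/62*1/9 + 15/62*2/9 + 35/124*4/9 = 37/124 = pi_0  (ok)
  37/124*1/9 + 11/62*1/3 + 15/62*2/9 + 35/124*1/9 = 11/62 = pi_1  (ok)
  37/124*2/9 + 11/62*1/3 + 15/62*2/9 + 35/124*2/9 = 15/62 = pi_2  (ok)
  37/124*1/3 + 11/62*2/9 + 15/62*1/3 + 35/124*2/9 = 35/124 = pi_3  (ok)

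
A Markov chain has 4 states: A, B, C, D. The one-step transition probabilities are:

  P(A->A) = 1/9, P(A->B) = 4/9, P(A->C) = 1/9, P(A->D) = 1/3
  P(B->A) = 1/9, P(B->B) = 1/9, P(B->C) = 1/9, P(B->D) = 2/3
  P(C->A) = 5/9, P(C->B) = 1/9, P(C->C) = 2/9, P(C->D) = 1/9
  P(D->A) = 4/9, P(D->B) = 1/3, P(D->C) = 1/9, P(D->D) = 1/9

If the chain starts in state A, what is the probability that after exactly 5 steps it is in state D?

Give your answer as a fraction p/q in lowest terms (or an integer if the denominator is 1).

Answer: 19042/59049

Derivation:
Computing P^5 by repeated multiplication:
P^1 =
  A: [1/9, 4/9, 1/9, 1/3]
  B: [1/9, 1/9, 1/9, 2/3]
  C: [5/9, 1/9, 2/9, 1/9]
  D: [4/9, 1/3, 1/9, 1/9]
P^2 =
  A: [22/81, 2/9, 10/81, 31/81]
  B: [31/81, 8/27, 10/81, 16/81]
  C: [20/81, 26/81, 11/81, 8/27]
  D: [16/81, 23/81, 10/81, 32/81]
P^3 =
  A: [214/729, 209/729, 91/729, 215/729]
  B: [169/729, 206/729, 91/729, 263/729]
  C: [197/729, 7/27, 92/729, 251/729]
  D: [217/729, 193/729, 91/729, 76/243]
P^4 =
  A: [1738/6561, 1801/6561, 820/6561, 734/2187]
  B: [1882/6561, 1762/6561, 820/6561, 233/729]
  C: [1850/6561, 1822/6561, 821/6561, 2068/6561]
  D: [1777/6561, 68/243, 820/6561, 2128/6561]
P^5 =
  A: [16447/59049, 5393/19683, 7381/59049, 19042/59049]
  B: [16132/59049, 5467/19683, 7381/59049, 19135/59049]
  C: [16049/59049, 16247/59049, 7382/59049, 6457/19683]
  D: [16225/59049, 16148/59049, 7381/59049, 19295/59049]

(P^5)[A -> D] = 19042/59049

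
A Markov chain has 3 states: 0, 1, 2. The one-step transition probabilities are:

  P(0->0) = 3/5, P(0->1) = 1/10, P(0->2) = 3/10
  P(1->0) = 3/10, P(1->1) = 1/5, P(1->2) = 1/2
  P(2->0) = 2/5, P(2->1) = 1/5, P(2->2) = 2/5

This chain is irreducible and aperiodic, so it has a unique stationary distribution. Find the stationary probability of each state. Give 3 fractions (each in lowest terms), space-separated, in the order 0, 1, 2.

Answer: 38/79 12/79 29/79

Derivation:
The stationary distribution satisfies pi = pi * P, i.e.:
  pi_0 = 3/5*pi_0 + 3/10*pi_1 + 2/5*pi_2
  pi_1 = 1/10*pi_0 + 1/5*pi_1 + 1/5*pi_2
  pi_2 = 3/10*pi_0 + 1/2*pi_1 + 2/5*pi_2
with normalization: pi_0 + pi_1 + pi_2 = 1.

Using the first 2 balance equations plus normalization, the linear system A*pi = b is:
  [-2/5, 3/10, 2/5] . pi = 0
  [1/10, -4/5, 1/5] . pi = 0
  [1, 1, 1] . pi = 1

Solving yields:
  pi_0 = 38/79
  pi_1 = 12/79
  pi_2 = 29/79

Verification (pi * P):
  38/79*3/5 + 12/79*3/10 + 29/79*2/5 = 38/79 = pi_0  (ok)
  38/79*1/10 + 12/79*1/5 + 29/79*1/5 = 12/79 = pi_1  (ok)
  38/79*3/10 + 12/79*1/2 + 29/79*2/5 = 29/79 = pi_2  (ok)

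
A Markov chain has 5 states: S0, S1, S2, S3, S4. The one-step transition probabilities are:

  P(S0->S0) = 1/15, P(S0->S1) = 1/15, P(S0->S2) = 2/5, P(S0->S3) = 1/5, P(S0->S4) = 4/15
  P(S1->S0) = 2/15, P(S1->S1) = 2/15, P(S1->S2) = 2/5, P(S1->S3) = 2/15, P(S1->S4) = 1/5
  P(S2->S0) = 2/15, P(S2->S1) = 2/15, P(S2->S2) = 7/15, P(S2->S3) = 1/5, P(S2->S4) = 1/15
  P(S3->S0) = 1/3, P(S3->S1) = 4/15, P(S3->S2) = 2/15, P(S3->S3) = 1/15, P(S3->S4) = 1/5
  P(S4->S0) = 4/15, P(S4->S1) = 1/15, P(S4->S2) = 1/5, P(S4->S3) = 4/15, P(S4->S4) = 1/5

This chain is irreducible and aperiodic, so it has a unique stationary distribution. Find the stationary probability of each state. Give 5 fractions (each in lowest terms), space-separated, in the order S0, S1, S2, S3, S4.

The stationary distribution satisfies pi = pi * P, i.e.:
  pi_S0 = 1/15*pi_S0 + 2/15*pi_S1 + 2/15*pi_S2 + 1/3*pi_S3 + 4/15*pi_S4
  pi_S1 = 1/15*pi_S0 + 2/15*pi_S1 + 2/15*pi_S2 + 4/15*pi_S3 + 1/15*pi_S4
  pi_S2 = 2/5*pi_S0 + 2/5*pi_S1 + 7/15*pi_S2 + 2/15*pi_S3 + 1/5*pi_S4
  pi_S3 = 1/5*pi_S0 + 2/15*pi_S1 + 1/5*pi_S2 + 1/15*pi_S3 + 4/15*pi_S4
  pi_S4 = 4/15*pi_S0 + 1/5*pi_S1 + 1/15*pi_S2 + 1/5*pi_S3 + 1/5*pi_S4
with normalization: pi_S0 + pi_S1 + pi_S2 + pi_S3 + pi_S4 = 1.

Using the first 4 balance equations plus normalization, the linear system A*pi = b is:
  [-14/15, 2/15, 2/15, 1/3, 4/15] . pi = 0
  [1/15, -13/15, 2/15, 4/15, 1/15] . pi = 0
  [2/5, 2/5, -8/15, 2/15, 1/5] . pi = 0
  [1/5, 2/15, 1/5, -14/15, 4/15] . pi = 0
  [1, 1, 1, 1, 1] . pi = 1

Solving yields:
  pi_S0 = 9279/51769
  pi_S1 = 6941/51769
  pi_S2 = 17703/51769
  pi_S3 = 9234/51769
  pi_S4 = 8612/51769

Verification (pi * P):
  9279/51769*1/15 + 6941/51769*2/15 + 17703/51769*2/15 + 9234/51769*1/3 + 8612/51769*4/15 = 9279/51769 = pi_S0  (ok)
  9279/51769*1/15 + 6941/51769*2/15 + 17703/51769*2/15 + 9234/51769*4/15 + 8612/51769*1/15 = 6941/51769 = pi_S1  (ok)
  9279/51769*2/5 + 6941/51769*2/5 + 17703/51769*7/15 + 9234/51769*2/15 + 8612/51769*1/5 = 17703/51769 = pi_S2  (ok)
  9279/51769*1/5 + 6941/51769*2/15 + 17703/51769*1/5 + 9234/51769*1/15 + 8612/51769*4/15 = 9234/51769 = pi_S3  (ok)
  9279/51769*4/15 + 6941/51769*1/5 + 17703/51769*1/15 + 9234/51769*1/5 + 8612/51769*1/5 = 8612/51769 = pi_S4  (ok)

Answer: 9279/51769 6941/51769 17703/51769 9234/51769 8612/51769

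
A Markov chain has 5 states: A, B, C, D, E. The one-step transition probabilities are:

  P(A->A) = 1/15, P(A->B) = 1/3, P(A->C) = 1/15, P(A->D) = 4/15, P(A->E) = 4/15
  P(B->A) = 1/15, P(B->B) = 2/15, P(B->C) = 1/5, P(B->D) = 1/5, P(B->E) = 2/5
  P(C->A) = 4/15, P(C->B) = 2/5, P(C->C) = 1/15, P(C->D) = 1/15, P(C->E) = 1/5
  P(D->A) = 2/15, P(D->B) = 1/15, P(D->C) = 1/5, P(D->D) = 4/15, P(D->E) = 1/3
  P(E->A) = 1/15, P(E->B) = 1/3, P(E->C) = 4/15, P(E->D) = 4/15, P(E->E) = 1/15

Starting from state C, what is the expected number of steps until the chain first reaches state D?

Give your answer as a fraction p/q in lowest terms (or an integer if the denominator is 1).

Let h_i = expected steps to first reach D from state i.
Boundary: h_D = 0.
First-step equations for the other states:
  h_A = 1 + 1/15*h_A + 1/3*h_B + 1/15*h_C + 4/15*h_D + 4/15*h_E
  h_B = 1 + 1/15*h_A + 2/15*h_B + 1/5*h_C + 1/5*h_D + 2/5*h_E
  h_C = 1 + 4/15*h_A + 2/5*h_B + 1/15*h_C + 1/15*h_D + 1/5*h_E
  h_E = 1 + 1/15*h_A + 1/3*h_B + 4/15*h_C + 4/15*h_D + 1/15*h_E

Substituting h_D = 0 and rearranging gives the linear system (I - Q) h = 1:
  [14/15, -1/3, -1/15, -4/15] . (h_A, h_B, h_C, h_E) = 1
  [-1/15, 13/15, -1/5, -2/5] . (h_A, h_B, h_C, h_E) = 1
  [-4/15, -2/5, 14/15, -1/5] . (h_A, h_B, h_C, h_E) = 1
  [-1/15, -1/3, -4/15, 14/15] . (h_A, h_B, h_C, h_E) = 1

Solving yields:
  h_A = 24360/5281
  h_B = 26355/5281
  h_C = 29310/5281
  h_E = 25185/5281

Starting state is C, so the expected hitting time is h_C = 29310/5281.

Answer: 29310/5281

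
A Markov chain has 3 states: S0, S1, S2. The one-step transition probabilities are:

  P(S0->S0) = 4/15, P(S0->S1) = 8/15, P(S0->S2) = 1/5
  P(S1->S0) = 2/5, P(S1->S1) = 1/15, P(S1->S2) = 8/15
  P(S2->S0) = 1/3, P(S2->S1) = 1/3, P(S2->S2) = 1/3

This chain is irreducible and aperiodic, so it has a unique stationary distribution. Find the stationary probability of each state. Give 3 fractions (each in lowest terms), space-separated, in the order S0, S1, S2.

Answer: 100/301 95/301 106/301

Derivation:
The stationary distribution satisfies pi = pi * P, i.e.:
  pi_S0 = 4/15*pi_S0 + 2/5*pi_S1 + 1/3*pi_S2
  pi_S1 = 8/15*pi_S0 + 1/15*pi_S1 + 1/3*pi_S2
  pi_S2 = 1/5*pi_S0 + 8/15*pi_S1 + 1/3*pi_S2
with normalization: pi_S0 + pi_S1 + pi_S2 = 1.

Using the first 2 balance equations plus normalization, the linear system A*pi = b is:
  [-11/15, 2/5, 1/3] . pi = 0
  [8/15, -14/15, 1/3] . pi = 0
  [1, 1, 1] . pi = 1

Solving yields:
  pi_S0 = 100/301
  pi_S1 = 95/301
  pi_S2 = 106/301

Verification (pi * P):
  100/301*4/15 + 95/301*2/5 + 106/301*1/3 = 100/301 = pi_S0  (ok)
  100/301*8/15 + 95/301*1/15 + 106/301*1/3 = 95/301 = pi_S1  (ok)
  100/301*1/5 + 95/301*8/15 + 106/301*1/3 = 106/301 = pi_S2  (ok)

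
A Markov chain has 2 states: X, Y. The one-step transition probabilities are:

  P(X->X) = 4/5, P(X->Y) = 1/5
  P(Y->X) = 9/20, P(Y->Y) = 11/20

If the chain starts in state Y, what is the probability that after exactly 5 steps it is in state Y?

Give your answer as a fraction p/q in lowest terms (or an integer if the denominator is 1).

Answer: 996251/3200000

Derivation:
Computing P^5 by repeated multiplication:
P^1 =
  X: [4/5, 1/5]
  Y: [9/20, 11/20]
P^2 =
  X: [73/100, 27/100]
  Y: [243/400, 157/400]
P^3 =
  X: [1411/2000, 589/2000]
  Y: [5301/8000, 2699/8000]
P^4 =
  X: [27877/40000, 12123/40000]
  Y: [109107/160000, 50893/160000]
P^5 =
  X: [555139/800000, 244861/800000]
  Y: [2203749/3200000, 996251/3200000]

(P^5)[Y -> Y] = 996251/3200000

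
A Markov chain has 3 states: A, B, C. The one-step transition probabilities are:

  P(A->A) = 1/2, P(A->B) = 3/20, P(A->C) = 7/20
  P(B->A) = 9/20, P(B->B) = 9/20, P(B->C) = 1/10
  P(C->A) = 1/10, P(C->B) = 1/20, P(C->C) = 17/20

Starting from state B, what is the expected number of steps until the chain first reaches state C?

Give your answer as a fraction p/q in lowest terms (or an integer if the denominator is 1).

Let h_i = expected steps to first reach C from state i.
Boundary: h_C = 0.
First-step equations for the other states:
  h_A = 1 + 1/2*h_A + 3/20*h_B + 7/20*h_C
  h_B = 1 + 9/20*h_A + 9/20*h_B + 1/10*h_C

Substituting h_C = 0 and rearranging gives the linear system (I - Q) h = 1:
  [1/2, -3/20] . (h_A, h_B) = 1
  [-9/20, 11/20] . (h_A, h_B) = 1

Solving yields:
  h_A = 280/83
  h_B = 380/83

Starting state is B, so the expected hitting time is h_B = 380/83.

Answer: 380/83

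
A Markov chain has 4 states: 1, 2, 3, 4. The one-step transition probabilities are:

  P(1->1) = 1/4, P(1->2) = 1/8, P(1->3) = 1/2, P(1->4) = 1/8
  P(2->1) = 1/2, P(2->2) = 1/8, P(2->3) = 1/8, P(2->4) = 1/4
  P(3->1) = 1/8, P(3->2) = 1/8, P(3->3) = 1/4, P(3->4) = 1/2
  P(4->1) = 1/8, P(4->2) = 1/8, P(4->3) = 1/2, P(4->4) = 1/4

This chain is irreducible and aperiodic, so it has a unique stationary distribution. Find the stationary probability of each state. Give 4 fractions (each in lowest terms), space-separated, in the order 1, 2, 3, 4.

Answer: 11/56 1/8 29/80 177/560

Derivation:
The stationary distribution satisfies pi = pi * P, i.e.:
  pi_1 = 1/4*pi_1 + 1/2*pi_2 + 1/8*pi_3 + 1/8*pi_4
  pi_2 = 1/8*pi_1 + 1/8*pi_2 + 1/8*pi_3 + 1/8*pi_4
  pi_3 = 1/2*pi_1 + 1/8*pi_2 + 1/4*pi_3 + 1/2*pi_4
  pi_4 = 1/8*pi_1 + 1/4*pi_2 + 1/2*pi_3 + 1/4*pi_4
with normalization: pi_1 + pi_2 + pi_3 + pi_4 = 1.

Using the first 3 balance equations plus normalization, the linear system A*pi = b is:
  [-3/4, 1/2, 1/8, 1/8] . pi = 0
  [1/8, -7/8, 1/8, 1/8] . pi = 0
  [1/2, 1/8, -3/4, 1/2] . pi = 0
  [1, 1, 1, 1] . pi = 1

Solving yields:
  pi_1 = 11/56
  pi_2 = 1/8
  pi_3 = 29/80
  pi_4 = 177/560

Verification (pi * P):
  11/56*1/4 + 1/8*1/2 + 29/80*1/8 + 177/560*1/8 = 11/56 = pi_1  (ok)
  11/56*1/8 + 1/8*1/8 + 29/80*1/8 + 177/560*1/8 = 1/8 = pi_2  (ok)
  11/56*1/2 + 1/8*1/8 + 29/80*1/4 + 177/560*1/2 = 29/80 = pi_3  (ok)
  11/56*1/8 + 1/8*1/4 + 29/80*1/2 + 177/560*1/4 = 177/560 = pi_4  (ok)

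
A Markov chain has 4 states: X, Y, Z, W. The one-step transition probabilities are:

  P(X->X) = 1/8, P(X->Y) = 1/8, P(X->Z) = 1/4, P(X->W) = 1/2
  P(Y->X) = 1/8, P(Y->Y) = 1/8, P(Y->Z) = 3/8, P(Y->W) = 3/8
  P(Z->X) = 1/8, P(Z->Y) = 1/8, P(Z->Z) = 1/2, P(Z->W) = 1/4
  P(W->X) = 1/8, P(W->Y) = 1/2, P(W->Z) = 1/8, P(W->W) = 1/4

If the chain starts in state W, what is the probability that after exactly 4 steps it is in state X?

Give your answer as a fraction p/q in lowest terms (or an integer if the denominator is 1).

Computing P^4 by repeated multiplication:
P^1 =
  X: [1/8, 1/8, 1/4, 1/2]
  Y: [1/8, 1/8, 3/8, 3/8]
  Z: [1/8, 1/8, 1/2, 1/4]
  W: [1/8, 1/2, 1/8, 1/4]
P^2 =
  X: [1/8, 5/16, 17/64, 19/64]
  Y: [1/8, 17/64, 5/16, 19/64]
  Z: [1/8, 7/32, 23/64, 19/64]
  W: [1/8, 7/32, 5/16, 11/32]
P^3 =
  X: [1/8, 121/512, 163/512, 41/128]
  Y: [1/8, 121/512, 83/256, 161/512]
  Z: [1/8, 121/512, 169/512, 79/256]
  W: [1/8, 65/256, 5/16, 79/256]
P^4 =
  X: [1/8, 251/1024, 1307/4096, 1273/4096]
  Y: [1/8, 995/4096, 329/1024, 1273/4096]
  Z: [1/8, 493/2048, 1325/4096, 1273/4096]
  W: [1/8, 493/2048, 329/1024, 641/2048]

(P^4)[W -> X] = 1/8

Answer: 1/8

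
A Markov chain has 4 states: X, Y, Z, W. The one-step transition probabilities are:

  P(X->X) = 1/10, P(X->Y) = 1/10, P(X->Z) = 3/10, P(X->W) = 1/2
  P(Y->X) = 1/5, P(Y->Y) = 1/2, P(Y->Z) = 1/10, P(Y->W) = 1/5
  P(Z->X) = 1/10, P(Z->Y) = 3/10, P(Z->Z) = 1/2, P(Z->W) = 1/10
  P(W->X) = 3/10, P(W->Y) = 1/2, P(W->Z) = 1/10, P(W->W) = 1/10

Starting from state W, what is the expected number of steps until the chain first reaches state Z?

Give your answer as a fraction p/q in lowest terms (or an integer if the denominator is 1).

Answer: 580/83

Derivation:
Let h_i = expected steps to first reach Z from state i.
Boundary: h_Z = 0.
First-step equations for the other states:
  h_X = 1 + 1/10*h_X + 1/10*h_Y + 3/10*h_Z + 1/2*h_W
  h_Y = 1 + 1/5*h_X + 1/2*h_Y + 1/10*h_Z + 1/5*h_W
  h_W = 1 + 3/10*h_X + 1/2*h_Y + 1/10*h_Z + 1/10*h_W

Substituting h_Z = 0 and rearranging gives the linear system (I - Q) h = 1:
  [9/10, -1/10, -1/2] . (h_X, h_Y, h_W) = 1
  [-1/5, 1/2, -1/5] . (h_X, h_Y, h_W) = 1
  [-3/10, -1/2, 9/10] . (h_X, h_Y, h_W) = 1

Solving yields:
  h_X = 480/83
  h_Y = 590/83
  h_W = 580/83

Starting state is W, so the expected hitting time is h_W = 580/83.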